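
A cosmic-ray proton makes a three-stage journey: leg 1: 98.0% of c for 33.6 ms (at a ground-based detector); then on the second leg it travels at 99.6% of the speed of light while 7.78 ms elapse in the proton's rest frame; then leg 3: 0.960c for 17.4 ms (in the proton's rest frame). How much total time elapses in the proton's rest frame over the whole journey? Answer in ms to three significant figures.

τ = 31.9 ms

Leg 1: β = 0.980; γ = 1/√(1 − 0.980²) = 1/√0.03960 = 5.025; τ_1 = 33.6/5.025 = 6.686 ms.
Leg 2: 7.78 ms is already measured in the proton's rest frame.
Leg 3: 17.4 ms is already measured in the proton's rest frame.
Total: 6.686 + 7.780 + 17.40 ms.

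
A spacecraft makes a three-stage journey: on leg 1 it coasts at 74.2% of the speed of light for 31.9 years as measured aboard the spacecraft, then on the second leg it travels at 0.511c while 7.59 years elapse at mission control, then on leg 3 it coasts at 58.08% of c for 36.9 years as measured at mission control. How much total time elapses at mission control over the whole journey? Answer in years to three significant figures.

Leg 1: β = 0.742; γ = 1/√(1 − 0.742²) = 1/√0.4494 = 1.492; Δt_1 = 1.492 × 31.9 = 47.58 years.
Leg 2: 7.59 years is already measured at mission control.
Leg 3: 36.9 years is already measured at mission control.
Total: 47.58 + 7.590 + 36.90 years.

Δt = 92.1 years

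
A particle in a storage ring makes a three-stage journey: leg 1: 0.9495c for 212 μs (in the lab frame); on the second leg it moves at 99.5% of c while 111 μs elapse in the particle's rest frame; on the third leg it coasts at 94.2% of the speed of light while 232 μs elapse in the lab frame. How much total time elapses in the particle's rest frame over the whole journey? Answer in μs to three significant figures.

Leg 1: γ = 1/√(1 − 0.9495²) = 1/√0.09845 = 3.187; τ_1 = 212/3.187 = 66.52 μs.
Leg 2: 111 μs is already measured in the particle's rest frame.
Leg 3: β = 0.942; γ = 1/√(1 − 0.942²) = 1/√0.1126 = 2.980; τ_3 = 232/2.980 = 77.86 μs.
Total: 66.52 + 111.0 + 77.86 μs.

τ = 255 μs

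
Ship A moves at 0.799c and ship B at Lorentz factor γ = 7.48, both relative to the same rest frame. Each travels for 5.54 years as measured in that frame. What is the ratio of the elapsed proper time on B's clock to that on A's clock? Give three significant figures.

A: γ = 1/√(1 − 0.799²) = 1/√0.3616 = 1.663. B: γ = 7.48.
τ_A/τ_B = γ_B/γ_A = 7.480/1.663 = 4.498, so τ_B/τ_A = 0.2223.

τ_B/τ_A = 0.222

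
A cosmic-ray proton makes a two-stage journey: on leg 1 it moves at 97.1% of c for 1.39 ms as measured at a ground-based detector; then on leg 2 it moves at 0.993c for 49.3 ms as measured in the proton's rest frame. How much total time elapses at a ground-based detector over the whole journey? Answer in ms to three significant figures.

Leg 1: 1.39 ms is already measured at a ground-based detector.
Leg 2: γ = 1/√(1 − 0.993²) = 1/√0.01395 = 8.466; Δt_2 = 8.466 × 49.3 = 417.4 ms.
Total: 1.390 + 417.4 ms.

Δt = 419 ms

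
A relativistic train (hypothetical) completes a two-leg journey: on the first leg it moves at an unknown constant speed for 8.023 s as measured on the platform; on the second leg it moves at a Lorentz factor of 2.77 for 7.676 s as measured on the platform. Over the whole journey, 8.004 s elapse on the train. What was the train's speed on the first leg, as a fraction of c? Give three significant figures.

β = 0.758

Leg 1: speed unknown; τ_1 = 8.023/γ_1.
Leg 2: γ = 2.77; τ_2 = 7.676/2.770 = 2.771 s.
Total proper time: τ_1 + 2.771 = 8.004, so τ_1 = 8.004 − 2.771 = 5.233 s.
γ_1 = 8.023/5.233 = 1.533; β = √(1 − 1/γ²) = √0.5746.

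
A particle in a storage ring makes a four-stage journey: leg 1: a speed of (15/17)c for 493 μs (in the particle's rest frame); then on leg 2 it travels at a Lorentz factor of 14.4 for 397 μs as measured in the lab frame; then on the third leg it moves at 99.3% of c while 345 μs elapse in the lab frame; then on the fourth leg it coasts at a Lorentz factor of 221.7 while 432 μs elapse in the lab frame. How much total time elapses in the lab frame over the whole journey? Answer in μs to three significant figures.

Leg 1: γ = 1/√(1 − (15/17)²) = 17/8 = 2.125; Δt_1 = 2.125 × 493 = 1048 μs.
Leg 2: 397 μs is already measured in the lab frame.
Leg 3: 345 μs is already measured in the lab frame.
Leg 4: 432 μs is already measured in the lab frame.
Total: 1048 + 397.0 + 345.0 + 432.0 μs.

Δt = 2220 μs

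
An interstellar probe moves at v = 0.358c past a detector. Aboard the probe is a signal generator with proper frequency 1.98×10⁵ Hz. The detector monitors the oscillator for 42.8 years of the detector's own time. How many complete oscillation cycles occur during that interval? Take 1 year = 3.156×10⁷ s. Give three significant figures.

γ = 1/√(1 − 0.358²) = 1/√0.8718 = 1.071
During 42.8 years of lab time, the oscillator's proper time advances by τ = Δt/γ = 42.8/1.071 = 39.96 years = 1.261×10⁹ s.
N = f × τ = 1.98×10⁵ × 1.261×10⁹ = 2.497×10¹⁴.

N = 2.50×10¹⁴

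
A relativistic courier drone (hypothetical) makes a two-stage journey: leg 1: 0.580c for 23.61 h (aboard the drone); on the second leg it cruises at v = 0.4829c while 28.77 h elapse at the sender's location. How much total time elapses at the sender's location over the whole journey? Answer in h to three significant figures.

Leg 1: γ = 1/√(1 − 0.580²) = 1/√0.6636 = 1.228; Δt_1 = 1.228 × 23.61 = 28.98 h.
Leg 2: 28.77 h is already measured at the sender's location.
Total: 28.98 + 28.77 h.

Δt = 57.8 h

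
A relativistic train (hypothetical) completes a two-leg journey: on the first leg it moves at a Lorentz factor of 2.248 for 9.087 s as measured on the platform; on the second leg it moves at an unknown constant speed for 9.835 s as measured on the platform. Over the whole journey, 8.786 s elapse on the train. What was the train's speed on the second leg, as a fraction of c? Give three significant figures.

Leg 1: γ = 2.248; τ_1 = 9.087/2.248 = 4.042 s.
Leg 2: speed unknown; τ_2 = 9.835/γ_2.
Total proper time: 4.042 + τ_2 = 8.786, so τ_2 = 8.786 − 4.042 = 4.744 s.
γ_2 = 9.835/4.744 = 2.073; β = √(1 − 1/γ²) = √0.7674.

β = 0.876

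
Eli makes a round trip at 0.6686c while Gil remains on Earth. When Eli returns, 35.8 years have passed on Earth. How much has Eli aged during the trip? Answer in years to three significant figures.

τ = 26.6 years

γ = 1/√(1 − 0.6686²) = 1/√0.5530 = 1.345
Eli's clock measures proper time along the trip: τ = Δt/γ = 35.8/1.345 years.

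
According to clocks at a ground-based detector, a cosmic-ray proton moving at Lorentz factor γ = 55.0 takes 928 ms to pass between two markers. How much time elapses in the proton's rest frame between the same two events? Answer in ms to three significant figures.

τ = 16.9 ms

γ = 55.0
The interval measured at a ground-based detector is the dilated one; the clock in the proton's rest frame measures the proper time τ = Δt/γ = 928/55.00 ms.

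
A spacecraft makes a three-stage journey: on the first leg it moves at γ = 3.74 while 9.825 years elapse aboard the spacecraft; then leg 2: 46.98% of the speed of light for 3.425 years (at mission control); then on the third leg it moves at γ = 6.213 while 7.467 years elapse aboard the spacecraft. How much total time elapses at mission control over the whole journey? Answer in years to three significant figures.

Leg 1: γ = 3.74; Δt_1 = 3.740 × 9.825 = 36.75 years.
Leg 2: 3.425 years is already measured at mission control.
Leg 3: γ = 6.213; Δt_3 = 6.213 × 7.467 = 46.39 years.
Total: 36.75 + 3.425 + 46.39 years.

Δt = 86.6 years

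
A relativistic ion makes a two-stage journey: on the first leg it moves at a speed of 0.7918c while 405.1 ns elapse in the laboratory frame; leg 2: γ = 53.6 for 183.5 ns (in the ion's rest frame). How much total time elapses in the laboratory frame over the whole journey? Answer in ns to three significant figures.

Leg 1: 405.1 ns is already measured in the laboratory frame.
Leg 2: γ = 53.6; Δt_2 = 53.60 × 183.5 = 9836 ns.
Total: 405.1 + 9836 ns.

Δt = 1.02×10⁴ ns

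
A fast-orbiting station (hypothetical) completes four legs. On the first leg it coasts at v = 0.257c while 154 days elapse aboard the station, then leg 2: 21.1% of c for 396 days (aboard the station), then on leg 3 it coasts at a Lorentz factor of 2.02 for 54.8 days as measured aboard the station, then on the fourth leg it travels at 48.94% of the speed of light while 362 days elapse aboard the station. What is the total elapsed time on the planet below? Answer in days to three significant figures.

Leg 1: γ = 1/√(1 − 0.257²) = 1/√0.9340 = 1.035; Δt_1 = 1.035 × 154 = 159.4 days.
Leg 2: β = 0.211; γ = 1/√(1 − 0.211²) = 1/√0.9555 = 1.023; Δt_2 = 1.023 × 396 = 405.1 days.
Leg 3: γ = 2.02; Δt_3 = 2.020 × 54.8 = 110.7 days.
Leg 4: β = 0.4894; γ = 1/√(1 − 0.4894²) = 1/√0.7605 = 1.147; Δt_4 = 1.147 × 362 = 415.1 days.
Total: 159.4 + 405.1 + 110.7 + 415.1 days.

Δt = 1090 days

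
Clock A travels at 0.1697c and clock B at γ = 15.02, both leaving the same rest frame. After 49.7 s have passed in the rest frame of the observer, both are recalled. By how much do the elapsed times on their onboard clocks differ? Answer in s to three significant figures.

|τ_A − τ_B| = 45.7 s

A: γ = 1/√(1 − 0.1697²) = 1/√0.9712 = 1.015; τ_A = 49.7/1.015 = 48.98 s.
B: γ = 15.02; τ_B = 49.7/15.02 = 3.309 s.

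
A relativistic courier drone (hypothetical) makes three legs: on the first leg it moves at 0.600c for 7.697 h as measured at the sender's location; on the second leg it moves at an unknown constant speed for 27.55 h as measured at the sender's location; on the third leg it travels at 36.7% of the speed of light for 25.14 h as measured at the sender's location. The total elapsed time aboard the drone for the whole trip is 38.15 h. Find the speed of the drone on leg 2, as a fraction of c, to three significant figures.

β = 0.950

Leg 1: γ = 1/√(1 − 0.600²) = 5/4 = 1.250; τ_1 = 7.697/1.250 = 6.158 h.
Leg 2: speed unknown; τ_2 = 27.55/γ_2.
Leg 3: β = 0.367; γ = 1/√(1 − 0.367²) = 1/√0.8653 = 1.075; τ_3 = 25.14/1.075 = 23.39 h.
Total proper time: 6.158 + τ_2 + 23.39 = 38.15, so τ_2 = 38.15 − 29.54 = 8.607 h.
γ_2 = 27.55/8.607 = 3.201; β = √(1 − 1/γ²) = √0.9024.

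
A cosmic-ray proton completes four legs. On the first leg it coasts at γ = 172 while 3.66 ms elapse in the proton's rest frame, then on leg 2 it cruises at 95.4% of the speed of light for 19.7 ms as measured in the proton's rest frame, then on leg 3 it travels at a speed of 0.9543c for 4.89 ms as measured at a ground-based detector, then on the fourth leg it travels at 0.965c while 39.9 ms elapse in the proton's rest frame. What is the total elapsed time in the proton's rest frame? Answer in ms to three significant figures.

τ = 64.7 ms

Leg 1: 3.66 ms is already measured in the proton's rest frame.
Leg 2: 19.7 ms is already measured in the proton's rest frame.
Leg 3: γ = 1/√(1 − 0.9543²) = 1/√0.08931 = 3.346; τ_3 = 4.89/3.346 = 1.461 ms.
Leg 4: 39.9 ms is already measured in the proton's rest frame.
Total: 3.660 + 19.70 + 1.461 + 39.90 ms.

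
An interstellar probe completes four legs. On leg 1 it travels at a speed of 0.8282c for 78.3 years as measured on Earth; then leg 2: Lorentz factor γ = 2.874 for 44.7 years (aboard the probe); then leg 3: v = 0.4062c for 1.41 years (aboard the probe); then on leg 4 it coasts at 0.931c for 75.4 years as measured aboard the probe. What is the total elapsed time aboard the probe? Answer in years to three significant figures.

τ = 165 years

Leg 1: γ = 1/√(1 − 0.8282²) = 1/√0.3141 = 1.784; τ_1 = 78.3/1.784 = 43.88 years.
Leg 2: 44.7 years is already measured aboard the probe.
Leg 3: 1.41 years is already measured aboard the probe.
Leg 4: 75.4 years is already measured aboard the probe.
Total: 43.88 + 44.70 + 1.410 + 75.40 years.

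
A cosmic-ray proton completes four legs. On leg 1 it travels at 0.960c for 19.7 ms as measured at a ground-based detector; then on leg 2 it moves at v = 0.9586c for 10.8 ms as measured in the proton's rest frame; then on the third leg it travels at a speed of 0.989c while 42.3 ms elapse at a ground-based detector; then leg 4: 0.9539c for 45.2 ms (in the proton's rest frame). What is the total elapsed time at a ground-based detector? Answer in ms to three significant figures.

Δt = 251 ms

Leg 1: 19.7 ms is already measured at a ground-based detector.
Leg 2: γ = 1/√(1 − 0.9586²) = 1/√0.08109 = 3.512; Δt_2 = 3.512 × 10.8 = 37.93 ms.
Leg 3: 42.3 ms is already measured at a ground-based detector.
Leg 4: γ = 1/√(1 − 0.9539²) = 1/√0.09007 = 3.332; Δt_4 = 3.332 × 45.2 = 150.6 ms.
Total: 19.70 + 37.93 + 42.30 + 150.6 ms.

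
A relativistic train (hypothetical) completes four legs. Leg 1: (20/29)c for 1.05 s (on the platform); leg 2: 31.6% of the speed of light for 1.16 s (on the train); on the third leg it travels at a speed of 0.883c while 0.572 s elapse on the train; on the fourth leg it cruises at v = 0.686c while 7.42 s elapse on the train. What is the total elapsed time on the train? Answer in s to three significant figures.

τ = 9.91 s

Leg 1: γ = 1/√(1 − (20/29)²) = 29/21 ≈ 1.381; τ_1 = 1.05/1.381 = 0.7603 s.
Leg 2: 1.16 s is already measured on the train.
Leg 3: 0.572 s is already measured on the train.
Leg 4: 7.42 s is already measured on the train.
Total: 0.7603 + 1.160 + 0.5720 + 7.420 s.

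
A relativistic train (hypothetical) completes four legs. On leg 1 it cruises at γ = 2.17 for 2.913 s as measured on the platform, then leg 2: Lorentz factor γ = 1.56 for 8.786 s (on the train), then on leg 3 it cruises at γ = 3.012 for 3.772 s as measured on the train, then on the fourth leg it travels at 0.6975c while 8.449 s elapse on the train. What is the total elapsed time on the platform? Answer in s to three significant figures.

Δt = 39.8 s

Leg 1: 2.913 s is already measured on the platform.
Leg 2: γ = 1.56; Δt_2 = 1.560 × 8.786 = 13.71 s.
Leg 3: γ = 3.012; Δt_3 = 3.012 × 3.772 = 11.36 s.
Leg 4: γ = 1/√(1 − 0.6975²) = 1/√0.5135 = 1.396; Δt_4 = 1.396 × 8.449 = 11.79 s.
Total: 2.913 + 13.71 + 11.36 + 11.79 s.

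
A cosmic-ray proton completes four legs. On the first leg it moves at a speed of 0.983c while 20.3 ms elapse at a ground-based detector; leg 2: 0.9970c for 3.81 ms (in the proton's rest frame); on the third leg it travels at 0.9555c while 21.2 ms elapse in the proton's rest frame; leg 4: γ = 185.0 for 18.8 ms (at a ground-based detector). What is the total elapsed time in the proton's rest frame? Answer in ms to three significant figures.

τ = 28.8 ms

Leg 1: γ = 1/√(1 − 0.983²) = 1/√0.03371 = 5.446; τ_1 = 20.3/5.446 = 3.727 ms.
Leg 2: 3.81 ms is already measured in the proton's rest frame.
Leg 3: 21.2 ms is already measured in the proton's rest frame.
Leg 4: γ = 185.0; τ_4 = 18.8/185.0 = 0.1016 ms.
Total: 3.727 + 3.810 + 21.20 + 0.1016 ms.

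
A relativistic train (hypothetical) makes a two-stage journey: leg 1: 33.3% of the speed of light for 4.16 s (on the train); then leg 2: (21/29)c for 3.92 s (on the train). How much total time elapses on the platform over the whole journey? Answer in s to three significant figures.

Leg 1: β = 0.333; γ = 1/√(1 − 0.333²) = 1/√0.8891 = 1.061; Δt_1 = 1.061 × 4.16 = 4.412 s.
Leg 2: γ = 1/√(1 − (21/29)²) = 29/20 = 1.450; Δt_2 = 1.450 × 3.92 = 5.684 s.
Total: 4.412 + 5.684 s.

Δt = 10.1 s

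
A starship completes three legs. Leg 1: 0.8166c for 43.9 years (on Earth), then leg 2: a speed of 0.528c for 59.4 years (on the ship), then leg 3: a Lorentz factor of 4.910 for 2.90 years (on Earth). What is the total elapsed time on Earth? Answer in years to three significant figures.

Δt = 117 years

Leg 1: 43.9 years is already measured on Earth.
Leg 2: γ = 1/√(1 − 0.528²) = 1/√0.7212 = 1.178; Δt_2 = 1.178 × 59.4 = 69.94 years.
Leg 3: 2.90 years is already measured on Earth.
Total: 43.90 + 69.94 + 2.900 years.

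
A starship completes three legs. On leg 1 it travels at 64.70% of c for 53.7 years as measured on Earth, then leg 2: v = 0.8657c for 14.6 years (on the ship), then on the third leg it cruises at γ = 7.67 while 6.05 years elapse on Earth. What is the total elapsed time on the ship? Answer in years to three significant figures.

τ = 56.3 years

Leg 1: β = 0.6470; γ = 1/√(1 − 0.6470²) = 1/√0.5814 = 1.311; τ_1 = 53.7/1.311 = 40.95 years.
Leg 2: 14.6 years is already measured on the ship.
Leg 3: γ = 7.67; τ_3 = 6.05/7.670 = 0.7888 years.
Total: 40.95 + 14.60 + 0.7888 years.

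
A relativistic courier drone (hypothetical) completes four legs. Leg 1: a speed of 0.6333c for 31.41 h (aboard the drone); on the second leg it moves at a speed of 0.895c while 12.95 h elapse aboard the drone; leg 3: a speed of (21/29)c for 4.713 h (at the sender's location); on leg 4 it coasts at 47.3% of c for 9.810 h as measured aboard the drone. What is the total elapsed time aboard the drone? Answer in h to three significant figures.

τ = 57.4 h

Leg 1: 31.41 h is already measured aboard the drone.
Leg 2: 12.95 h is already measured aboard the drone.
Leg 3: γ = 1/√(1 − (21/29)²) = 29/20 = 1.450; τ_3 = 4.713/1.450 = 3.250 h.
Leg 4: 9.810 h is already measured aboard the drone.
Total: 31.41 + 12.95 + 3.250 + 9.810 h.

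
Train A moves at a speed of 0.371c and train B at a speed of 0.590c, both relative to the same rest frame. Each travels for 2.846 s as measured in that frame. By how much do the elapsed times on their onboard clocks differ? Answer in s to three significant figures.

A: γ = 1/√(1 − 0.371²) = 1/√0.8624 = 1.077; τ_A = 2.846/1.077 = 2.643 s.
B: γ = 1/√(1 − 0.590²) = 1/√0.6519 = 1.239; τ_B = 2.846/1.239 = 2.298 s.

|τ_A − τ_B| = 0.345 s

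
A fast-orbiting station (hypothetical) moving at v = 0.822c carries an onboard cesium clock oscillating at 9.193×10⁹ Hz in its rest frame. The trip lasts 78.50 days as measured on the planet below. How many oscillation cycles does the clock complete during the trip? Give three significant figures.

γ = 1/√(1 − 0.822²) = 1/√0.3243 = 1.756
The oscillator's own cycle count is N = f × τ where τ is the proper time aboard the station. τ = Δt/γ = 78.50/1.756 = 44.70 days = 3.862×10⁶ s.
N = 9.193×10⁹ × 3.862×10⁶ = 3.551×10¹⁶.

N = 3.55×10¹⁶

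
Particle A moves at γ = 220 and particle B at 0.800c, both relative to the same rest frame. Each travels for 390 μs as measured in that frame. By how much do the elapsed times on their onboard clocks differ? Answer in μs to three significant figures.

A: γ = 220; τ_A = 390/220.0 = 1.773 μs.
B: γ = 1/√(1 − 0.800²) = 5/3 ≈ 1.667; τ_B = 390/1.667 = 234.0 μs.

|τ_A − τ_B| = 232 μs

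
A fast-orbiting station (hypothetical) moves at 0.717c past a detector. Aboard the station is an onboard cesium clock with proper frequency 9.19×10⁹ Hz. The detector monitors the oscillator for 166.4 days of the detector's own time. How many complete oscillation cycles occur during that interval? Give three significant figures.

N = 9.21×10¹⁶

γ = 1/√(1 − 0.717²) = 1/√0.4859 = 1.435
During 166.4 days of lab time, the oscillator's proper time advances by τ = Δt/γ = 166.4/1.435 = 116.0 days = 1.002×10⁷ s.
N = f × τ = 9.19×10⁹ × 1.002×10⁷ = 9.210×10¹⁶.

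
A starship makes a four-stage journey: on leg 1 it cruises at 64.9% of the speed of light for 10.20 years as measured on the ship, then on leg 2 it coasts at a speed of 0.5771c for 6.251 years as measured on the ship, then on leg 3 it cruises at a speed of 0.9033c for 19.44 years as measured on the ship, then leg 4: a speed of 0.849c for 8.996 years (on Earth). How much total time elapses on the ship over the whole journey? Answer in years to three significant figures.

Leg 1: 10.20 years is already measured on the ship.
Leg 2: 6.251 years is already measured on the ship.
Leg 3: 19.44 years is already measured on the ship.
Leg 4: γ = 1/√(1 − 0.849²) = 1/√0.2792 = 1.893; τ_4 = 8.996/1.893 = 4.753 years.
Total: 10.20 + 6.251 + 19.44 + 4.753 years.

τ = 40.6 years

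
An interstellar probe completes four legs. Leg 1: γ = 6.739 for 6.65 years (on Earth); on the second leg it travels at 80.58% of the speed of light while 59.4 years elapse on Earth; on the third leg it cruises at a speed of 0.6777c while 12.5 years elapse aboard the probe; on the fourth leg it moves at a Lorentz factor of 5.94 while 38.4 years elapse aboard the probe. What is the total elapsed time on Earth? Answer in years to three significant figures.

Leg 1: 6.65 years is already measured on Earth.
Leg 2: 59.4 years is already measured on Earth.
Leg 3: γ = 1/√(1 − 0.6777²) = 1/√0.5407 = 1.360; Δt_3 = 1.360 × 12.5 = 17.00 years.
Leg 4: γ = 5.94; Δt_4 = 5.940 × 38.4 = 228.1 years.
Total: 6.650 + 59.40 + 17.00 + 228.1 years.

Δt = 311 years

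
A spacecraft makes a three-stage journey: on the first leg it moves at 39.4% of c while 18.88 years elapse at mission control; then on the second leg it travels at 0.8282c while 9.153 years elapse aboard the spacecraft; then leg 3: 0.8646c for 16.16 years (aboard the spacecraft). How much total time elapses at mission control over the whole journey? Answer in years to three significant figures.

Leg 1: 18.88 years is already measured at mission control.
Leg 2: γ = 1/√(1 − 0.8282²) = 1/√0.3141 = 1.784; Δt_2 = 1.784 × 9.153 = 16.33 years.
Leg 3: γ = 1/√(1 − 0.8646²) = 1/√0.2525 = 1.990; Δt_3 = 1.990 × 16.16 = 32.16 years.
Total: 18.88 + 16.33 + 32.16 years.

Δt = 67.4 years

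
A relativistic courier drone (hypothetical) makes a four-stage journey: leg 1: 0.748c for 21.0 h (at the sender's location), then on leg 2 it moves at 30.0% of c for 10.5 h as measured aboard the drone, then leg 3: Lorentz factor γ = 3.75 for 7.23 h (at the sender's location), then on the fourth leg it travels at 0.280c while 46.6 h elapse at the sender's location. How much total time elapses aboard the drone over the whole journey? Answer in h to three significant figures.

Leg 1: γ = 1/√(1 − 0.748²) = 1/√0.4405 = 1.507; τ_1 = 21.0/1.507 = 13.94 h.
Leg 2: 10.5 h is already measured aboard the drone.
Leg 3: γ = 3.75; τ_3 = 7.23/3.750 = 1.928 h.
Leg 4: γ = 1/√(1 − 0.280²) = 25/24 ≈ 1.042; τ_4 = 46.6/1.042 = 44.74 h.
Total: 13.94 + 10.50 + 1.928 + 44.74 h.

τ = 71.1 h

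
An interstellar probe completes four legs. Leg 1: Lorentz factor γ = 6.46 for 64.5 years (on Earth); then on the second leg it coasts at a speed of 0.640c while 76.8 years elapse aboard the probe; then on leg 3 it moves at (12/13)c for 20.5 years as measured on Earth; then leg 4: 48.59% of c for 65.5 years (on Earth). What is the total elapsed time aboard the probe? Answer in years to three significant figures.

Leg 1: γ = 6.46; τ_1 = 64.5/6.460 = 9.985 years.
Leg 2: 76.8 years is already measured aboard the probe.
Leg 3: γ = 1/√(1 − (12/13)²) = 13/5 = 2.600; τ_3 = 20.5/2.600 = 7.885 years.
Leg 4: β = 0.4859; γ = 1/√(1 − 0.4859²) = 1/√0.7639 = 1.144; τ_4 = 65.5/1.144 = 57.25 years.
Total: 9.985 + 76.80 + 7.885 + 57.25 years.

τ = 152 years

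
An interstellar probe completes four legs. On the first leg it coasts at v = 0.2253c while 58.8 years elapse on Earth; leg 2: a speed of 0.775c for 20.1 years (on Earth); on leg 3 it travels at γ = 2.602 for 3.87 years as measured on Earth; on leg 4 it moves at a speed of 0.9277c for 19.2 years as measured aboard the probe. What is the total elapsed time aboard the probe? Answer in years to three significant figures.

Leg 1: γ = 1/√(1 − 0.2253²) = 1/√0.9492 = 1.026; τ_1 = 58.8/1.026 = 57.29 years.
Leg 2: γ = 1/√(1 − 0.775²) = 1/√0.3994 = 1.582; τ_2 = 20.1/1.582 = 12.70 years.
Leg 3: γ = 2.602; τ_3 = 3.87/2.602 = 1.487 years.
Leg 4: 19.2 years is already measured aboard the probe.
Total: 57.29 + 12.70 + 1.487 + 19.20 years.

τ = 90.7 years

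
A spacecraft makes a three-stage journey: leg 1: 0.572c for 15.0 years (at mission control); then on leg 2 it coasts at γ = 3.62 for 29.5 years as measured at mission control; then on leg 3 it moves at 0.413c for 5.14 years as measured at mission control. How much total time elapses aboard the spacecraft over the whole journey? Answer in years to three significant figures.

Leg 1: γ = 1/√(1 − 0.572²) = 1/√0.6728 = 1.219; τ_1 = 15.0/1.219 = 12.30 years.
Leg 2: γ = 3.62; τ_2 = 29.5/3.620 = 8.149 years.
Leg 3: γ = 1/√(1 − 0.413²) = 1/√0.8294 = 1.098; τ_3 = 5.14/1.098 = 4.681 years.
Total: 12.30 + 8.149 + 4.681 years.

τ = 25.1 years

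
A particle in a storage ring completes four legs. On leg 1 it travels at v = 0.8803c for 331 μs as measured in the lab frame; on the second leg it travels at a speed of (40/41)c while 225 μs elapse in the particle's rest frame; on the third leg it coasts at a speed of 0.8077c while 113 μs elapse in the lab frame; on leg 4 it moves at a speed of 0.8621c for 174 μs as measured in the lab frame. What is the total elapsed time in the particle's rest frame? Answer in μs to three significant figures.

Leg 1: γ = 1/√(1 − 0.8803²) = 1/√0.2251 = 2.108; τ_1 = 331/2.108 = 157.0 μs.
Leg 2: 225 μs is already measured in the particle's rest frame.
Leg 3: γ = 1/√(1 − 0.8077²) = 1/√0.3476 = 1.696; τ_3 = 113/1.696 = 66.62 μs.
Leg 4: γ = 1/√(1 − 0.8621²) = 1/√0.2568 = 1.973; τ_4 = 174/1.973 = 88.17 μs.
Total: 157.0 + 225.0 + 66.62 + 88.17 μs.

τ = 537 μs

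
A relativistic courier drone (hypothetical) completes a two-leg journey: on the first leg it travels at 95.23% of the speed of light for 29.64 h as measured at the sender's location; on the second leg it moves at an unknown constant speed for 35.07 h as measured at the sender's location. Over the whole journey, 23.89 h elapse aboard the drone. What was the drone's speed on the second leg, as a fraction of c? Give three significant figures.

Leg 1: β = 0.9523; γ = 1/√(1 − 0.9523²) = 1/√0.09312 = 3.277; τ_1 = 29.64/3.277 = 9.045 h.
Leg 2: speed unknown; τ_2 = 35.07/γ_2.
Total proper time: 9.045 + τ_2 = 23.89, so τ_2 = 23.89 − 9.045 = 14.84 h.
γ_2 = 35.07/14.84 = 2.362; β = √(1 − 1/γ²) = √0.8208.

β = 0.906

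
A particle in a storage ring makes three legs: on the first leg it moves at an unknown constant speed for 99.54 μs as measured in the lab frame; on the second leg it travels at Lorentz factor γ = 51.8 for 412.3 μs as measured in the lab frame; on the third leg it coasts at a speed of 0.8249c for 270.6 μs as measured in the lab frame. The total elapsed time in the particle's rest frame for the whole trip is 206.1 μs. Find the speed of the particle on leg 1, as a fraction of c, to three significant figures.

β = 0.891

Leg 1: speed unknown; τ_1 = 99.54/γ_1.
Leg 2: γ = 51.8; τ_2 = 412.3/51.80 = 7.959 μs.
Leg 3: γ = 1/√(1 − 0.8249²) = 1/√0.3195 = 1.769; τ_3 = 270.6/1.769 = 153.0 μs.
Total proper time: τ_1 + 7.959 + 153.0 = 206.1, so τ_1 = 206.1 − 160.9 = 45.18 μs.
γ_1 = 99.54/45.18 = 2.203; β = √(1 − 1/γ²) = √0.7940.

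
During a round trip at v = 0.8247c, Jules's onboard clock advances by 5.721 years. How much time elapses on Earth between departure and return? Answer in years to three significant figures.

Δt = 10.1 years

γ = 1/√(1 − 0.8247²) = 1/√0.3199 = 1.768
Earth-frame duration is the dilated interval: Δt = γτ = 1.768 × 5.721 years.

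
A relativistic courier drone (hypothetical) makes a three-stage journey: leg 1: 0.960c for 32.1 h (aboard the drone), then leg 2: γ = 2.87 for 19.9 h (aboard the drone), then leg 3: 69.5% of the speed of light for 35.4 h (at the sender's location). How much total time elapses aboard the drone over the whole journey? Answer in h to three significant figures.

τ = 77.5 h

Leg 1: 32.1 h is already measured aboard the drone.
Leg 2: 19.9 h is already measured aboard the drone.
Leg 3: β = 0.695; γ = 1/√(1 − 0.695²) = 1/√0.5170 = 1.391; τ_3 = 35.4/1.391 = 25.45 h.
Total: 32.10 + 19.90 + 25.45 h.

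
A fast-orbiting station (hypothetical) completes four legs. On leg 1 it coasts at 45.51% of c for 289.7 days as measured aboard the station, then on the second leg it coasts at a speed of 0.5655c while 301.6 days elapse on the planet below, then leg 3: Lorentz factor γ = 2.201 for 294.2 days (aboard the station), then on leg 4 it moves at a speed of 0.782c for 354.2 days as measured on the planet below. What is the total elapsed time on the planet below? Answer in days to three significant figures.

Δt = 1630 days

Leg 1: β = 0.4551; γ = 1/√(1 − 0.4551²) = 1/√0.7929 = 1.123; Δt_1 = 1.123 × 289.7 = 325.3 days.
Leg 2: 301.6 days is already measured on the planet below.
Leg 3: γ = 2.201; Δt_3 = 2.201 × 294.2 = 647.5 days.
Leg 4: 354.2 days is already measured on the planet below.
Total: 325.3 + 301.6 + 647.5 + 354.2 days.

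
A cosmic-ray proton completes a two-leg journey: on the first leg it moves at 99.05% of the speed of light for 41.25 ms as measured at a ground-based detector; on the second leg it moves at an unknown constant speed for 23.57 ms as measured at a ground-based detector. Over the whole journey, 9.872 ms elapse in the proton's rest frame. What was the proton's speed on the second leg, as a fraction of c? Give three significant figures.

Leg 1: β = 0.9905; γ = 1/√(1 − 0.9905²) = 1/√0.01891 = 7.272; τ_1 = 41.25/7.272 = 5.672 ms.
Leg 2: speed unknown; τ_2 = 23.57/γ_2.
Total proper time: 5.672 + τ_2 = 9.872, so τ_2 = 9.872 − 5.672 = 4.200 ms.
γ_2 = 23.57/4.200 = 5.612; β = √(1 − 1/γ²) = √0.9683.

β = 0.984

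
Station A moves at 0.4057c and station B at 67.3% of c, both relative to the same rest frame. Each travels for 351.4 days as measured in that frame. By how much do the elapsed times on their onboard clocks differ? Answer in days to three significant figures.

A: γ = 1/√(1 − 0.4057²) = 1/√0.8354 = 1.094; τ_A = 351.4/1.094 = 321.2 days.
B: β = 0.673; γ = 1/√(1 − 0.673²) = 1/√0.5471 = 1.352; τ_B = 351.4/1.352 = 259.9 days.

|τ_A − τ_B| = 61.3 days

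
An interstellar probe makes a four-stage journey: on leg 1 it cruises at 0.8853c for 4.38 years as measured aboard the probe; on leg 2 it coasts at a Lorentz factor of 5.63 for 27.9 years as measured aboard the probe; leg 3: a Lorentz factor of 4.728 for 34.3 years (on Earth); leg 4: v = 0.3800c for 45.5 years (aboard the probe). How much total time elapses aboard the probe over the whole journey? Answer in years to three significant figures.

Leg 1: 4.38 years is already measured aboard the probe.
Leg 2: 27.9 years is already measured aboard the probe.
Leg 3: γ = 4.728; τ_3 = 34.3/4.728 = 7.255 years.
Leg 4: 45.5 years is already measured aboard the probe.
Total: 4.380 + 27.90 + 7.255 + 45.50 years.

τ = 85.0 years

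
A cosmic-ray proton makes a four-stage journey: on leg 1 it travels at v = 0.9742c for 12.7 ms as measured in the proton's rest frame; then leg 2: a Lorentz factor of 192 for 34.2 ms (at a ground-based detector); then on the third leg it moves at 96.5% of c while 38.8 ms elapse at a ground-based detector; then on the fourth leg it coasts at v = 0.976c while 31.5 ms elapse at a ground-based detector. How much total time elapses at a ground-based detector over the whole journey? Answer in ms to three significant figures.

Leg 1: γ = 1/√(1 − 0.9742²) = 1/√0.05093 = 4.431; Δt_1 = 4.431 × 12.7 = 56.27 ms.
Leg 2: 34.2 ms is already measured at a ground-based detector.
Leg 3: 38.8 ms is already measured at a ground-based detector.
Leg 4: 31.5 ms is already measured at a ground-based detector.
Total: 56.27 + 34.20 + 38.80 + 31.50 ms.

Δt = 161 ms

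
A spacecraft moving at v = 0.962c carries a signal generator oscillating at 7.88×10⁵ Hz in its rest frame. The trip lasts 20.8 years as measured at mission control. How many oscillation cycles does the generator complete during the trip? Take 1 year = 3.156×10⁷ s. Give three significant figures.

γ = 1/√(1 − 0.962²) = 1/√0.07456 = 3.662
The oscillator's own cycle count is N = f × τ where τ is the proper time aboard the spacecraft. τ = Δt/γ = 20.8/3.662 = 5.679 years = 1.792×10⁸ s.
N = 7.88×10⁵ × 1.792×10⁸ = 1.412×10¹⁴.

N = 1.41×10¹⁴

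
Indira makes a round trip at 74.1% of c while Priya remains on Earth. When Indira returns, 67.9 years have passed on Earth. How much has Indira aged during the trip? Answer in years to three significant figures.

τ = 45.6 years

β = 0.741; γ = 1/√(1 − 0.741²) = 1/√0.4509 = 1.489
Indira's clock measures proper time along the trip: τ = Δt/γ = 67.9/1.489 years.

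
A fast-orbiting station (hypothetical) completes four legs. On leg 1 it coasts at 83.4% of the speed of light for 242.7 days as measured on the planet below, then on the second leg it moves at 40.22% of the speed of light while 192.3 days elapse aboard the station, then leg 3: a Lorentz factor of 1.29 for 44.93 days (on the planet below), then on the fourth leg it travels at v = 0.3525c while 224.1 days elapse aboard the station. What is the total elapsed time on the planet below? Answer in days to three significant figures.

Leg 1: 242.7 days is already measured on the planet below.
Leg 2: β = 0.4022; γ = 1/√(1 − 0.4022²) = 1/√0.8382 = 1.092; Δt_2 = 1.092 × 192.3 = 210.0 days.
Leg 3: 44.93 days is already measured on the planet below.
Leg 4: γ = 1/√(1 − 0.3525²) = 1/√0.8757 = 1.069; Δt_4 = 1.069 × 224.1 = 239.5 days.
Total: 242.7 + 210.0 + 44.93 + 239.5 days.

Δt = 737 days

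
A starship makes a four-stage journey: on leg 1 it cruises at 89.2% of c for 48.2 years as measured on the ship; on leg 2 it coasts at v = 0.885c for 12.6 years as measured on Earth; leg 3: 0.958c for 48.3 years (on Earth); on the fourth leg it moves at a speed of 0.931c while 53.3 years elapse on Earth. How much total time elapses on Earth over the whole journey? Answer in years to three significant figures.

Δt = 221 years

Leg 1: β = 0.892; γ = 1/√(1 − 0.892²) = 1/√0.2043 = 2.212; Δt_1 = 2.212 × 48.2 = 106.6 years.
Leg 2: 12.6 years is already measured on Earth.
Leg 3: 48.3 years is already measured on Earth.
Leg 4: 53.3 years is already measured on Earth.
Total: 106.6 + 12.60 + 48.30 + 53.30 years.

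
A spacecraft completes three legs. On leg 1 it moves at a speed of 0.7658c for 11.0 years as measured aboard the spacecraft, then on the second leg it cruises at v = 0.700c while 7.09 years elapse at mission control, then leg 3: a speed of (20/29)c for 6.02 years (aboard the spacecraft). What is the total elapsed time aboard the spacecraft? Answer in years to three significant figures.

Leg 1: 11.0 years is already measured aboard the spacecraft.
Leg 2: γ = 1/√(1 − 0.700²) = 1/√0.5100 = 1.400; τ_2 = 7.09/1.400 = 5.063 years.
Leg 3: 6.02 years is already measured aboard the spacecraft.
Total: 11.00 + 5.063 + 6.020 years.

τ = 22.1 years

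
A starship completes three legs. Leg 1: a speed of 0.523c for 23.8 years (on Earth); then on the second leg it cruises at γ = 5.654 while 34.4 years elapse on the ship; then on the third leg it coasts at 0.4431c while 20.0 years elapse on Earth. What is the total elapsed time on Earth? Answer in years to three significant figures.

Leg 1: 23.8 years is already measured on Earth.
Leg 2: γ = 5.654; Δt_2 = 5.654 × 34.4 = 194.5 years.
Leg 3: 20.0 years is already measured on Earth.
Total: 23.80 + 194.5 + 20.00 years.

Δt = 238 years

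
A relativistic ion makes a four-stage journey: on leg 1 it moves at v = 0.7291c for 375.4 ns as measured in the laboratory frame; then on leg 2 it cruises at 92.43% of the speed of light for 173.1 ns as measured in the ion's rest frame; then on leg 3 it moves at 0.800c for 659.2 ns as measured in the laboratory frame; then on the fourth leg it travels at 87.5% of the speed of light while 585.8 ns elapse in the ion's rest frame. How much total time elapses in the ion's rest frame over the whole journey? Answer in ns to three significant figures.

Leg 1: γ = 1/√(1 − 0.7291²) = 1/√0.4684 = 1.461; τ_1 = 375.4/1.461 = 256.9 ns.
Leg 2: 173.1 ns is already measured in the ion's rest frame.
Leg 3: γ = 1/√(1 − 0.800²) = 5/3 ≈ 1.667; τ_3 = 659.2/1.667 = 395.5 ns.
Leg 4: 585.8 ns is already measured in the ion's rest frame.
Total: 256.9 + 173.1 + 395.5 + 585.8 ns.

τ = 1410 ns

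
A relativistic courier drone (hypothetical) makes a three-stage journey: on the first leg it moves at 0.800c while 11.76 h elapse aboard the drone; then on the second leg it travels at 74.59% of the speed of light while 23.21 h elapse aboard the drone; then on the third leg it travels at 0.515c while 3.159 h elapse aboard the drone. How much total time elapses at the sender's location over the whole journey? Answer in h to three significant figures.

Δt = 58.1 h

Leg 1: γ = 1/√(1 − 0.800²) = 5/3 ≈ 1.667; Δt_1 = 1.667 × 11.76 = 19.60 h.
Leg 2: β = 0.7459; γ = 1/√(1 − 0.7459²) = 1/√0.4436 = 1.501; Δt_2 = 1.501 × 23.21 = 34.85 h.
Leg 3: γ = 1/√(1 − 0.515²) = 1/√0.7348 = 1.167; Δt_3 = 1.167 × 3.159 = 3.685 h.
Total: 19.60 + 34.85 + 3.685 h.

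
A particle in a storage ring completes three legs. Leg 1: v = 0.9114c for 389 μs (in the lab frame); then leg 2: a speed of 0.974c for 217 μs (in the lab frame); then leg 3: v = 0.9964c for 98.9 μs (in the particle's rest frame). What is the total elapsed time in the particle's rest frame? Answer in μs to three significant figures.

Leg 1: γ = 1/√(1 − 0.9114²) = 1/√0.1694 = 2.430; τ_1 = 389/2.430 = 160.1 μs.
Leg 2: γ = 1/√(1 − 0.974²) = 1/√0.05132 = 4.414; τ_2 = 217/4.414 = 49.16 μs.
Leg 3: 98.9 μs is already measured in the particle's rest frame.
Total: 160.1 + 49.16 + 98.90 μs.

τ = 308 μs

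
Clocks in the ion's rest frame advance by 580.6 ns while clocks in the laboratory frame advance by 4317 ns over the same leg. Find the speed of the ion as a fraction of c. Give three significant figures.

v = 0.991c

The proper time is measured in the ion's rest frame (both events occur at the ion's location); Δt is measured in the laboratory frame. γ = Δt/τ = 4317/580.6 = 7.435.
β = √(1 − 1/γ²) = √(1 − 0.01809) = √0.9819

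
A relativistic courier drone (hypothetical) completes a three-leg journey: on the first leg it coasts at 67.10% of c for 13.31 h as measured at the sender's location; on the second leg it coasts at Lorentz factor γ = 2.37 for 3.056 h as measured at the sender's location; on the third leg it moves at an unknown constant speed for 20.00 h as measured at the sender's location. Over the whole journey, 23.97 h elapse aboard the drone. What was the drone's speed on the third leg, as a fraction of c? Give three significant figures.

Leg 1: β = 0.6710; γ = 1/√(1 − 0.6710²) = 1/√0.5498 = 1.349; τ_1 = 13.31/1.349 = 9.869 h.
Leg 2: γ = 2.37; τ_2 = 3.056/2.370 = 1.289 h.
Leg 3: speed unknown; τ_3 = 20.00/γ_3.
Total proper time: 9.869 + 1.289 + τ_3 = 23.97, so τ_3 = 23.97 − 11.16 = 12.81 h.
γ_3 = 20.00/12.81 = 1.561; β = √(1 − 1/γ²) = √0.5896.

β = 0.768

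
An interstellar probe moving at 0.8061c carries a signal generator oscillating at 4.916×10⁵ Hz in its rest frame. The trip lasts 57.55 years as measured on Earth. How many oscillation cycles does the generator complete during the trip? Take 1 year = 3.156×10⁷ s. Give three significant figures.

N = 5.28×10¹⁴

γ = 1/√(1 − 0.8061²) = 1/√0.3502 = 1.690
The oscillator's own cycle count is N = f × τ where τ is the proper time aboard the probe. τ = Δt/γ = 57.55/1.690 = 34.06 years = 1.075×10⁹ s.
N = 4.916×10⁵ × 1.075×10⁹ = 5.284×10¹⁴.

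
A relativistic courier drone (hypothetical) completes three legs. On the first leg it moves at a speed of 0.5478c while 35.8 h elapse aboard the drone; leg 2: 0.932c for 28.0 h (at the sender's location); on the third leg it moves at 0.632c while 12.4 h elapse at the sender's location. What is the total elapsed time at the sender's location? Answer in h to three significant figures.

Leg 1: γ = 1/√(1 − 0.5478²) = 1/√0.6999 = 1.195; Δt_1 = 1.195 × 35.8 = 42.79 h.
Leg 2: 28.0 h is already measured at the sender's location.
Leg 3: 12.4 h is already measured at the sender's location.
Total: 42.79 + 28.00 + 12.40 h.

Δt = 83.2 h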